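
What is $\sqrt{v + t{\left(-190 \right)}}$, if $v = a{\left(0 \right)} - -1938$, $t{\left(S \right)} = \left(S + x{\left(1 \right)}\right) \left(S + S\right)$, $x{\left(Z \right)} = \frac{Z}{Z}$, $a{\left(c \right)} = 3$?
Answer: $\sqrt{73761} \approx 271.59$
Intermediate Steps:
$x{\left(Z \right)} = 1$
$t{\left(S \right)} = 2 S \left(1 + S\right)$ ($t{\left(S \right)} = \left(S + 1\right) \left(S + S\right) = \left(1 + S\right) 2 S = 2 S \left(1 + S\right)$)
$v = 1941$ ($v = 3 - -1938 = 3 + 1938 = 1941$)
$\sqrt{v + t{\left(-190 \right)}} = \sqrt{1941 + 2 \left(-190\right) \left(1 - 190\right)} = \sqrt{1941 + 2 \left(-190\right) \left(-189\right)} = \sqrt{1941 + 71820} = \sqrt{73761}$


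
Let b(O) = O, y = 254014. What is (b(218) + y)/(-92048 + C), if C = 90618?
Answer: -11556/65 ≈ -177.78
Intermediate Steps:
(b(218) + y)/(-92048 + C) = (218 + 254014)/(-92048 + 90618) = 254232/(-1430) = 254232*(-1/1430) = -11556/65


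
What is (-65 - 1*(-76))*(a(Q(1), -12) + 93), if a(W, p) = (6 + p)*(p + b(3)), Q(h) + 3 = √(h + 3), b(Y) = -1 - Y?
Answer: 2079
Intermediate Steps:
Q(h) = -3 + √(3 + h) (Q(h) = -3 + √(h + 3) = -3 + √(3 + h))
a(W, p) = (-4 + p)*(6 + p) (a(W, p) = (6 + p)*(p + (-1 - 1*3)) = (6 + p)*(p + (-1 - 3)) = (6 + p)*(p - 4) = (6 + p)*(-4 + p) = (-4 + p)*(6 + p))
(-65 - 1*(-76))*(a(Q(1), -12) + 93) = (-65 - 1*(-76))*((-24 + (-12)² + 2*(-12)) + 93) = (-65 + 76)*((-24 + 144 - 24) + 93) = 11*(96 + 93) = 11*189 = 2079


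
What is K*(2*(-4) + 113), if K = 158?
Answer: 16590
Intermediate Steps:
K*(2*(-4) + 113) = 158*(2*(-4) + 113) = 158*(-8 + 113) = 158*105 = 16590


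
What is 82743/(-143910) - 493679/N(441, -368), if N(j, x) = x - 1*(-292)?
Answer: 11839842737/1822860 ≈ 6495.2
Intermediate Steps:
N(j, x) = 292 + x (N(j, x) = x + 292 = 292 + x)
82743/(-143910) - 493679/N(441, -368) = 82743/(-143910) - 493679/(292 - 368) = 82743*(-1/143910) - 493679/(-76) = -27581/47970 - 493679*(-1/76) = -27581/47970 + 493679/76 = 11839842737/1822860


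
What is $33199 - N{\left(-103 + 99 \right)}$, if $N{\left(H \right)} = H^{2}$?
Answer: $33183$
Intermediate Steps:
$33199 - N{\left(-103 + 99 \right)} = 33199 - \left(-103 + 99\right)^{2} = 33199 - \left(-4\right)^{2} = 33199 - 16 = 33183$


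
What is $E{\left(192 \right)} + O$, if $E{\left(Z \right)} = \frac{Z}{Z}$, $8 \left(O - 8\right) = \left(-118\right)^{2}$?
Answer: $\frac{3499}{2} \approx 1749.5$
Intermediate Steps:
$O = \frac{3497}{2}$ ($O = 8 + \frac{\left(-118\right)^{2}}{8} = 8 + \frac{1}{8} \cdot 13924 = 8 + \frac{3481}{2} = \frac{3497}{2} \approx 1748.5$)
$E{\left(Z \right)} = 1$
$E{\left(192 \right)} + O = 1 + \frac{3497}{2} = \frac{3499}{2}$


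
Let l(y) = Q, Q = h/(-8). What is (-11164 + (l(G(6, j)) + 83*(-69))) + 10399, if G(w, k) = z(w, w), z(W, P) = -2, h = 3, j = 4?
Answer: -51939/8 ≈ -6492.4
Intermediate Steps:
Q = -3/8 (Q = 3/(-8) = 3*(-⅛) = -3/8 ≈ -0.37500)
G(w, k) = -2
l(y) = -3/8
(-11164 + (l(G(6, j)) + 83*(-69))) + 10399 = (-11164 + (-3/8 + 83*(-69))) + 10399 = (-11164 + (-3/8 - 5727)) + 10399 = (-11164 - 45819/8) + 10399 = -135131/8 + 10399 = -51939/8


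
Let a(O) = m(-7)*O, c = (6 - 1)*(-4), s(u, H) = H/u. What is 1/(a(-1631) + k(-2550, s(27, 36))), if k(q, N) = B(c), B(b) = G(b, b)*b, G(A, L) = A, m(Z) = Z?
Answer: 1/11817 ≈ 8.4624e-5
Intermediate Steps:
c = -20 (c = 5*(-4) = -20)
B(b) = b² (B(b) = b*b = b²)
a(O) = -7*O
k(q, N) = 400 (k(q, N) = (-20)² = 400)
1/(a(-1631) + k(-2550, s(27, 36))) = 1/(-7*(-1631) + 400) = 1/(11417 + 400) = 1/11817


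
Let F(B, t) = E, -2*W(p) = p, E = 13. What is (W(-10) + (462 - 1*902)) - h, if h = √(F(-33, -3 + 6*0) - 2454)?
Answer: -435 - I*√2441 ≈ -435.0 - 49.406*I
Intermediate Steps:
W(p) = -p/2
F(B, t) = 13
h = I*√2441 (h = √(13 - 2454) = √(-2441) = I*√2441 ≈ 49.406*I)
(W(-10) + (462 - 1*902)) - h = (-½*(-10) + (462 - 1*902)) - I*√2441 = (5 + (462 - 902)) - I*√2441 = (5 - 440) - I*√2441 = -435 - I*√2441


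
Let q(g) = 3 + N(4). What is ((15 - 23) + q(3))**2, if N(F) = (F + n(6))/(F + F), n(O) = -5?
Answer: 1681/64 ≈ 26.266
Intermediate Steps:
N(F) = (-5 + F)/(2*F) (N(F) = (F - 5)/(F + F) = (-5 + F)/((2*F)) = (-5 + F)*(1/(2*F)) = (-5 + F)/(2*F))
q(g) = 23/8 (q(g) = 3 + (1/2)*(-5 + 4)/4 = 3 + (1/2)*(1/4)*(-1) = 3 - 1/8 = 23/8)
((15 - 23) + q(3))**2 = ((15 - 23) + 23/8)**2 = (-8 + 23/8)**2 = (-41/8)**2 = 1681/64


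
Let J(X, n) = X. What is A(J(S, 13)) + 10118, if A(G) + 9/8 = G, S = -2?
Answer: 80919/8 ≈ 10115.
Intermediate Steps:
A(G) = -9/8 + G
A(J(S, 13)) + 10118 = (-9/8 - 2) + 10118 = -25/8 + 10118 = 80919/8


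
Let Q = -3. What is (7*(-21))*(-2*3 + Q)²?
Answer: -11907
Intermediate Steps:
(7*(-21))*(-2*3 + Q)² = (7*(-21))*(-2*3 - 3)² = -147*(-6 - 3)² = -147*(-9)² = -147*81 = -11907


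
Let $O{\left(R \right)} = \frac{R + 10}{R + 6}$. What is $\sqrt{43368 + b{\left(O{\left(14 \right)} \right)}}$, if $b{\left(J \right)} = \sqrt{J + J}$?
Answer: $\frac{\sqrt{1084200 + 10 \sqrt{15}}}{5} \approx 208.25$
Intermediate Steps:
$O{\left(R \right)} = \frac{10 + R}{6 + R}$
$b{\left(J \right)} = \sqrt{2} \sqrt{J}$ ($b{\left(J \right)} = \sqrt{2 J} = \sqrt{2} \sqrt{J}$)
$\sqrt{43368 + b{\left(O{\left(14 \right)} \right)}} = \sqrt{43368 + \sqrt{2} \sqrt{\frac{10 + 14}{6 + 14}}} = \sqrt{43368 + \sqrt{2} \sqrt{\frac{1}{20} \cdot 24}} = \sqrt{43368 + \sqrt{2} \sqrt{\frac{6}{5}}} = \sqrt{43368 + \sqrt{2} \frac{\sqrt{30}}{5}} = \sqrt{43368 + \frac{2 \sqrt{15}}{5}}$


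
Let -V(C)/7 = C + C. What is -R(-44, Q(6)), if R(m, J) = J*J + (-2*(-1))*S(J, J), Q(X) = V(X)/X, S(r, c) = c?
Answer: -168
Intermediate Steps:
V(C) = -14*C (V(C) = -7*(C + C) = -14*C)
Q(X) = -14 (Q(X) = (-14*X)/X = -14)
R(m, J) = J² + 2*J (R(m, J) = J*J + (-2*(-1))*J = J² + 2*J)
-R(-44, Q(6)) = -(-14)*(2 - 14) = -(-14)*(-12) = -1*168 = -168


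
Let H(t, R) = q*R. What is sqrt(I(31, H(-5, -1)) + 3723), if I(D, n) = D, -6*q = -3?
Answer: sqrt(3754) ≈ 61.270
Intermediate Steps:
q = 1/2 (q = -1/6*(-3) = 1/2 ≈ 0.50000)
H(t, R) = R/2
sqrt(I(31, H(-5, -1)) + 3723) = sqrt(31 + 3723) = sqrt(3754)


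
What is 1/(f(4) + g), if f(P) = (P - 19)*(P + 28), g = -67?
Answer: -1/547 ≈ -0.0018282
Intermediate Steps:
f(P) = (-19 + P)*(28 + P)
1/(f(4) + g) = 1/((-532 + 4² + 9*4) - 67) = 1/((-532 + 16 + 36) - 67) = 1/(-480 - 67) = 1/(-547) = -1/547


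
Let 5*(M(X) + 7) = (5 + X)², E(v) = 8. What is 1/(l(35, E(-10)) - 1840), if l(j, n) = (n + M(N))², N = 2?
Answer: -25/43084 ≈ -0.00058026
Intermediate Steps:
M(X) = -7 + (5 + X)²/5
l(j, n) = (14/5 + n)² (l(j, n) = (n + (-7 + (5 + 2)²/5))² = (n + (-7 + (⅕)*7²))² = (n + (-7 + (⅕)*49))² = (n + (-7 + 49/5))² = (n + 14/5)² = (14/5 + n)²)
1/(l(35, E(-10)) - 1840) = 1/((14 + 5*8)²/25 - 1840) = 1/((14 + 40)²/25 - 1840) = 1/((1/25)*54² - 1840) = 1/((1/25)*2916 - 1840) = 1/(2916/25 - 1840) = 1/(-43084/25) = -25/43084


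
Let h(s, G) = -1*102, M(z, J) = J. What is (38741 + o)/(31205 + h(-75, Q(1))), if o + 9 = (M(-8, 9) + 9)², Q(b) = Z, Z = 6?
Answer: 39056/31103 ≈ 1.2557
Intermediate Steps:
Q(b) = 6
o = 315 (o = -9 + (9 + 9)² = -9 + 18² = -9 + 324 = 315)
h(s, G) = -102
(38741 + o)/(31205 + h(-75, Q(1))) = (38741 + 315)/(31205 - 102) = 39056/31103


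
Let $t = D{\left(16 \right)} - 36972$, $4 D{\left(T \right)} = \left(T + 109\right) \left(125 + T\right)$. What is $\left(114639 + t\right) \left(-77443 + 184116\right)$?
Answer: $\frac{35019999189}{4} \approx 8.755 \cdot 10^{9}$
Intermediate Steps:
$D{\left(T \right)} = \frac{\left(109 + T\right) \left(125 + T\right)}{4}$ ($D{\left(T \right)} = \frac{\left(T + 109\right) \left(125 + T\right)}{4} = \frac{\left(109 + T\right) \left(125 + T\right)}{4}$)
$t = - \frac{130263}{4}$ ($t = \left(\frac{13625}{4} + \frac{16^{2}}{4} + \frac{117}{2} \cdot 16\right) - 36972 = \left(\frac{13625}{4} + \frac{1}{4} \cdot 256 + 936\right) - 36972 = \left(\frac{13625}{4} + 64 + 936\right) - 36972 = \frac{17625}{4} - 36972 = - \frac{130263}{4} \approx -32566.0$)
$\left(114639 + t\right) \left(-77443 + 184116\right) = \left(114639 - \frac{130263}{4}\right) \left(-77443 + 184116\right) = \frac{328293}{4} \cdot 106673 = \frac{35019999189}{4}$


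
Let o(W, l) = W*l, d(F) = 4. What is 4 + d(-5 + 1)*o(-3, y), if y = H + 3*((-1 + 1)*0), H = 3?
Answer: -32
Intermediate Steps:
y = 3 (y = 3 + 3*((-1 + 1)*0) = 3 + 3*(0*0) = 3 + 3*0 = 3 + 0 = 3)
4 + d(-5 + 1)*o(-3, y) = 4 + 4*(-3*3) = 4 + 4*(-9) = 4 - 36 = -32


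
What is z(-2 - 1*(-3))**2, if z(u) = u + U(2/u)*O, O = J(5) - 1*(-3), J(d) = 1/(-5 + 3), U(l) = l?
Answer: 36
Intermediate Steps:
J(d) = -1/2 (J(d) = 1/(-2) = -1/2)
O = 5/2 (O = -1/2 - 1*(-3) = -1/2 + 3 = 5/2 ≈ 2.5000)
z(u) = u + 5/u (z(u) = u + (2/u)*(5/2) = u + 5/u)
z(-2 - 1*(-3))**2 = ((-2 - 1*(-3)) + 5/(-2 - 1*(-3)))**2 = ((-2 + 3) + 5/(-2 + 3))**2 = (1 + 5/1)**2 = (1 + 5*1)**2 = (1 + 5)**2 = 6**2 = 36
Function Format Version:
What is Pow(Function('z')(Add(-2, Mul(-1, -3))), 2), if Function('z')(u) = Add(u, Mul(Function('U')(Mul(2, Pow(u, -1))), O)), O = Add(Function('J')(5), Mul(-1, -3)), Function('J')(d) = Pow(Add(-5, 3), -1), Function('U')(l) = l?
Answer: 36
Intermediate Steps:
Function('J')(d) = Rational(-1, 2) (Function('J')(d) = Pow(-2, -1) = Rational(-1, 2))
O = Rational(5, 2) (O = Add(Rational(-1, 2), Mul(-1, -3)) = Add(Rational(-1, 2), 3) = Rational(5, 2) ≈ 2.5000)
Function('z')(u) = Add(u, Mul(5, Pow(u, -1))) (Function('z')(u) = Add(u, Mul(Mul(2, Pow(u, -1)), Rational(5, 2))) = Add(u, Mul(5, Pow(u, -1))))
Pow(Function('z')(Add(-2, Mul(-1, -3))), 2) = Pow(Add(Add(-2, Mul(-1, -3)), Mul(5, Pow(Add(-2, Mul(-1, -3)), -1))), 2) = Pow(Add(Add(-2, 3), Mul(5, Pow(Add(-2, 3), -1))), 2) = Pow(Add(1, Mul(5, Pow(1, -1))), 2) = Pow(Add(1, Mul(5, 1)), 2) = Pow(Add(1, 5), 2) = Pow(6, 2) = 36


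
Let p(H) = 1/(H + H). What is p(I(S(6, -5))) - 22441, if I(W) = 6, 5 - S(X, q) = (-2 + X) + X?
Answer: -269291/12 ≈ -22441.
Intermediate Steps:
S(X, q) = 7 - 2*X (S(X, q) = 5 - ((-2 + X) + X) = 5 - (-2 + 2*X) = 5 + (2 - 2*X) = 7 - 2*X)
p(H) = 1/(2*H)
p(I(S(6, -5))) - 22441 = (½)/6 - 22441 = (½)*(⅙) - 22441 = 1/12 - 22441 = -269291/12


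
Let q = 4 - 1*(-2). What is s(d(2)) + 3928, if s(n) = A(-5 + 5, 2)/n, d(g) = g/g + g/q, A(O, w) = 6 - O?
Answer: 7865/2 ≈ 3932.5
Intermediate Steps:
q = 6 (q = 4 + 2 = 6)
d(g) = 1 + g/6 (d(g) = g/g + g/6 = 1 + g*(⅙) = 1 + g/6)
s(n) = 6/n (s(n) = (6 - (-5 + 5))/n = (6 - 1*0)/n = (6 + 0)/n = 6/n)
s(d(2)) + 3928 = 6/(1 + (⅙)*2) + 3928 = 6/(1 + ⅓) + 3928 = 6/(4/3) + 3928 = 6*(¾) + 3928 = 9/2 + 3928 = 7865/2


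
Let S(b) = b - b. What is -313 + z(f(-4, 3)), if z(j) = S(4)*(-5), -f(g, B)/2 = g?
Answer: -313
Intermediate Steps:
f(g, B) = -2*g
S(b) = 0
z(j) = 0 (z(j) = 0*(-5) = 0)
-313 + z(f(-4, 3)) = -313 + 0 = -313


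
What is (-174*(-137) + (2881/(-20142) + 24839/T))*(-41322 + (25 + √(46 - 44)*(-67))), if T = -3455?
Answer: -68486560745622539/69590610 - 111112176912529*√2/69590610 ≈ -9.8639e+8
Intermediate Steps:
(-174*(-137) + (2881/(-20142) + 24839/T))*(-41322 + (25 + √(46 - 44)*(-67))) = (-174*(-137) + (2881/(-20142) + 24839/(-3455)))*(-41322 + (25 + √(46 - 44)*(-67))) = (23838 + (2881*(-1/20142) + 24839*(-1/3455)))*(-41322 + (25 + √2*(-67))) = (23838 + (-2881/20142 - 24839/3455))*(-41322 + (25 - 67*√2)) = (23838 - 510260993/69590610)*(-41297 - 67*√2) = 1658390700187*(-41297 - 67*√2)/69590610 = -68486560745622539/69590610 - 111112176912529*√2/69590610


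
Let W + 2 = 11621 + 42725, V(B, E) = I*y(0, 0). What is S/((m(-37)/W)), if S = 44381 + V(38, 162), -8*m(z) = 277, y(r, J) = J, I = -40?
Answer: -19294728512/277 ≈ -6.9656e+7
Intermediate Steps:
m(z) = -277/8 (m(z) = -⅛*277 = -277/8)
V(B, E) = 0 (V(B, E) = -40*0 = 0)
W = 54344 (W = -2 + (11621 + 42725) = -2 + 54346 = 54344)
S = 44381 (S = 44381 + 0 = 44381)
S/((m(-37)/W)) = 44381/((-277/8/54344)) = 44381/((-277/8*1/54344)) = 44381/(-277/434752) = 44381*(-434752/277) = -19294728512/277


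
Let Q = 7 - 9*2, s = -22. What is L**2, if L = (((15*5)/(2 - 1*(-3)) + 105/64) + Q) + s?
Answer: 1096209/4096 ≈ 267.63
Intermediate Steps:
Q = -11 (Q = 7 - 18 = -11)
L = -1047/64 (L = (((15*5)/(2 - 1*(-3)) + 105/64) - 11) - 22 = ((75/(2 + 3) + 105*(1/64)) - 11) - 22 = ((75/5 + 105/64) - 11) - 22 = ((75*(1/5) + 105/64) - 11) - 22 = ((15 + 105/64) - 11) - 22 = (1065/64 - 11) - 22 = 361/64 - 22 = -1047/64 ≈ -16.359)
L**2 = (-1047/64)**2 = 1096209/4096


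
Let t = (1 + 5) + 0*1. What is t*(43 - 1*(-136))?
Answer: 1074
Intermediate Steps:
t = 6 (t = 6 + 0 = 6)
t*(43 - 1*(-136)) = 6*(43 - 1*(-136)) = 6*(43 + 136) = 6*179 = 1074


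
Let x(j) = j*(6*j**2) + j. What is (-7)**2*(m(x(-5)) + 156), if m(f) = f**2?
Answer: 27938869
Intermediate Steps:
x(j) = j + 6*j**3 (x(j) = 6*j**3 + j = j + 6*j**3)
(-7)**2*(m(x(-5)) + 156) = (-7)**2*((-5 + 6*(-5)**3)**2 + 156) = 49*((-5 + 6*(-125))**2 + 156) = 49*((-5 - 750)**2 + 156) = 49*((-755)**2 + 156) = 49*(570025 + 156) = 49*570181 = 27938869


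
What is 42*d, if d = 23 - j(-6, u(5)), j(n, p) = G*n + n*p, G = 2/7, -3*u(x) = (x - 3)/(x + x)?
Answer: 5106/5 ≈ 1021.2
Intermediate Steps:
u(x) = -(-3 + x)/(6*x) (u(x) = -(x - 3)/(3*(x + x)) = -(-3 + x)/(3*(2*x)) = -(-3 + x)*1/(2*x)/3 = -(-3 + x)/(6*x))
G = 2/7 (G = 2*(⅐) = 2/7 ≈ 0.28571)
j(n, p) = 2*n/7 + n*p
d = 851/35 (d = 23 - (-6)*(2 + 7*((⅙)*(3 - 1*5)/5))/7 = 23 - (-6)*(2 + 7*((⅙)*(⅕)*(3 - 5)))/7 = 23 - (-6)*(2 + 7*((⅙)*(⅕)*(-2)))/7 = 23 - (-6)*(2 + 7*(-1/15))/7 = 23 - (-6)*(2 - 7/15)/7 = 23 - (-6)*23/(7*15) = 23 - 1*(-46/35) = 23 + 46/35 = 851/35 ≈ 24.314)
42*d = 42*(851/35) = 5106/5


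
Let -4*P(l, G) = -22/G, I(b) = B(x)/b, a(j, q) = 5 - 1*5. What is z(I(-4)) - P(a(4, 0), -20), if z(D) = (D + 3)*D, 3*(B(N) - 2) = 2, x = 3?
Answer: -461/360 ≈ -1.2806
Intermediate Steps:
B(N) = 8/3 (B(N) = 2 + (⅓)*2 = 2 + ⅔ = 8/3)
a(j, q) = 0 (a(j, q) = 5 - 5 = 0)
I(b) = 8/(3*b)
P(l, G) = 11/(2*G) (P(l, G) = -(-11)/(2*G) = 11/(2*G))
z(D) = D*(3 + D) (z(D) = (3 + D)*D = D*(3 + D))
z(I(-4)) - P(a(4, 0), -20) = ((8/3)/(-4))*(3 + (8/3)/(-4)) - 11/(2*(-20)) = ((8/3)*(-¼))*(3 + (8/3)*(-¼)) - 11*(-1)/(2*20) = -2*(3 - ⅔)/3 - 1*(-11/40) = -⅔*7/3 + 11/40 = -14/9 + 11/40 = -461/360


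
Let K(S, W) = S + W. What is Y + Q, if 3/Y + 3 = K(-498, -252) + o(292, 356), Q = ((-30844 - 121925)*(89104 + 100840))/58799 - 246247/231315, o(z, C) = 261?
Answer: -1100802486253194337/2230578872340 ≈ -4.9351e+5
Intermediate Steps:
Q = -6712210199098193/13601090685 (Q = -152769*189944*(1/58799) - 246247*1/231315 = -29017554936*1/58799 - 246247/231315 = -29017554936/58799 - 246247/231315 = -6712210199098193/13601090685 ≈ -4.9351e+5)
Y = -1/164 (Y = 3/(-3 + ((-498 - 252) + 261)) = 3/(-3 + (-750 + 261)) = 3/(-3 - 489) = 3/(-492) = 3*(-1/492) = -1/164 ≈ -0.0060976)
Y + Q = -1/164 - 6712210199098193/13601090685 = -1100802486253194337/2230578872340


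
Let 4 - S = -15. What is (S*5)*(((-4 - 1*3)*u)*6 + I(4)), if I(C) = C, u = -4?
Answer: 16340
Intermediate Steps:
S = 19 (S = 4 - 1*(-15) = 4 + 15 = 19)
(S*5)*(((-4 - 1*3)*u)*6 + I(4)) = (19*5)*(((-4 - 1*3)*(-4))*6 + 4) = 95*(((-4 - 3)*(-4))*6 + 4) = 95*(-7*(-4)*6 + 4) = 95*(28*6 + 4) = 95*(168 + 4) = 95*172 = 16340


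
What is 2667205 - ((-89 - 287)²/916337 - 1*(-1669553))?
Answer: 914185299348/916337 ≈ 9.9765e+5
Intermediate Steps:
2667205 - ((-89 - 287)²/916337 - 1*(-1669553)) = 2667205 - ((-376)²*(1/916337) + 1669553) = 2667205 - (141376*(1/916337) + 1669553) = 2667205 - (141376/916337 + 1669553) = 2667205 - 1*1529873328737/916337 = 2667205 - 1529873328737/916337 = 914185299348/916337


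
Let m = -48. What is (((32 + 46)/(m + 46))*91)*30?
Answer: -106470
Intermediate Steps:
(((32 + 46)/(m + 46))*91)*30 = (((32 + 46)/(-48 + 46))*91)*30 = ((78/(-2))*91)*30 = ((78*(-½))*91)*30 = -39*91*30 = -3549*30 = -106470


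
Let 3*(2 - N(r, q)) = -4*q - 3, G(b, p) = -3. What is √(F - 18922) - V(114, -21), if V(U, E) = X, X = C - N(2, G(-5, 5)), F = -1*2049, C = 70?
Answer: -71 + I*√20971 ≈ -71.0 + 144.81*I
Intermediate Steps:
F = -2049
N(r, q) = 3 + 4*q/3 (N(r, q) = 2 - (-4*q - 3)/3 = 2 - (-3 - 4*q)/3 = 2 + (1 + 4*q/3) = 3 + 4*q/3)
X = 71 (X = 70 - (3 + (4/3)*(-3)) = 70 - (3 - 4) = 70 - 1*(-1) = 70 + 1 = 71)
V(U, E) = 71
√(F - 18922) - V(114, -21) = √(-2049 - 18922) - 1*71 = √(-20971) - 71 = I*√20971 - 71 = -71 + I*√20971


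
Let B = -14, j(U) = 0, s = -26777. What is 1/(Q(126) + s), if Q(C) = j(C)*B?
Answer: -1/26777 ≈ -3.7345e-5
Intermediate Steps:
Q(C) = 0 (Q(C) = 0*(-14) = 0)
1/(Q(126) + s) = 1/(0 - 26777) = 1/(-26777) = -1/26777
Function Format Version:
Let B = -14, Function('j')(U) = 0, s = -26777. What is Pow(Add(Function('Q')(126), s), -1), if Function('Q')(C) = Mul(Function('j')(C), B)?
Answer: Rational(-1, 26777) ≈ -3.7345e-5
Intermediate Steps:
Function('Q')(C) = 0 (Function('Q')(C) = Mul(0, -14) = 0)
Pow(Add(Function('Q')(126), s), -1) = Pow(Add(0, -26777), -1) = Pow(-26777, -1) = Rational(-1, 26777)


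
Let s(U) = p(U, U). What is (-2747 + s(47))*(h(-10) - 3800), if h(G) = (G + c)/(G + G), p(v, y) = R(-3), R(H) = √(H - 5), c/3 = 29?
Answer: 208983519/20 - 76077*I*√2/10 ≈ 1.0449e+7 - 10759.0*I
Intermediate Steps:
c = 87 (c = 3*29 = 87)
R(H) = √(-5 + H)
p(v, y) = 2*I*√2 (p(v, y) = √(-5 - 3) = √(-8) = 2*I*√2)
s(U) = 2*I*√2
h(G) = (87 + G)/(2*G) (h(G) = (G + 87)/(G + G) = (87 + G)/((2*G)) = (87 + G)*(1/(2*G)) = (87 + G)/(2*G))
(-2747 + s(47))*(h(-10) - 3800) = (-2747 + 2*I*√2)*((½)*(87 - 10)/(-10) - 3800) = (-2747 + 2*I*√2)*((½)*(-⅒)*77 - 3800) = (-2747 + 2*I*√2)*(-77/20 - 3800) = (-2747 + 2*I*√2)*(-76077/20) = 208983519/20 - 76077*I*√2/10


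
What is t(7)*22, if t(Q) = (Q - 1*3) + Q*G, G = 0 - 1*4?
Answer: -528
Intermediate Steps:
G = -4 (G = 0 - 4 = -4)
t(Q) = -3 - 3*Q (t(Q) = (Q - 1*3) + Q*(-4) = (Q - 3) - 4*Q = (-3 + Q) - 4*Q = -3 - 3*Q)
t(7)*22 = (-3 - 3*7)*22 = (-3 - 21)*22 = -24*22 = -528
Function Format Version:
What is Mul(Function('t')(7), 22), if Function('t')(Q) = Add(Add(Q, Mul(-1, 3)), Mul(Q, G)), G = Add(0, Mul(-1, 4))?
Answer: -528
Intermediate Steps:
G = -4 (G = Add(0, -4) = -4)
Function('t')(Q) = Add(-3, Mul(-3, Q)) (Function('t')(Q) = Add(Add(Q, Mul(-1, 3)), Mul(Q, -4)) = Add(Add(Q, -3), Mul(-4, Q)) = Add(Add(-3, Q), Mul(-4, Q)) = Add(-3, Mul(-3, Q)))
Mul(Function('t')(7), 22) = Mul(Add(-3, Mul(-3, 7)), 22) = Mul(Add(-3, -21), 22) = Mul(-24, 22) = -528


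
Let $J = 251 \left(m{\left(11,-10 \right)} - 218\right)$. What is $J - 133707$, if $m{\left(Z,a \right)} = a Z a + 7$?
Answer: $89432$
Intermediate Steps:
$m{\left(Z,a \right)} = 7 + Z a^{2}$ ($m{\left(Z,a \right)} = Z a a + 7 = Z a^{2} + 7 = 7 + Z a^{2}$)
$J = 223139$ ($J = 251 \left(\left(7 + 11 \left(-10\right)^{2}\right) - 218\right) = 251 \left(\left(7 + 11 \cdot 100\right) - 218\right) = 251 \left(\left(7 + 1100\right) - 218\right) = 251 \left(1107 - 218\right) = 251 \cdot 889 = 223139$)
$J - 133707 = 223139 - 133707 = 89432$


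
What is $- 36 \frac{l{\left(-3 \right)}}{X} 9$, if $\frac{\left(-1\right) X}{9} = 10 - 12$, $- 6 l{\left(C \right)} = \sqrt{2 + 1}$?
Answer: $3 \sqrt{3} \approx 5.1962$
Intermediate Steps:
$l{\left(C \right)} = - \frac{\sqrt{3}}{6}$ ($l{\left(C \right)} = - \frac{\sqrt{2 + 1}}{6} = - \frac{\sqrt{3}}{6}$)
$X = 18$ ($X = - 9 \left(10 - 12\right) = \left(-9\right) \left(-2\right) = 18$)
$- 36 \frac{l{\left(-3 \right)}}{X} 9 = - 36 \frac{\left(- \frac{1}{6}\right) \sqrt{3}}{18} \cdot 9 = - 36 - \frac{\sqrt{3}}{6} \cdot \frac{1}{18} \cdot 9 = - 36 \left(- \frac{\sqrt{3}}{108}\right) 9 = \frac{\sqrt{3}}{3} \cdot 9 = 3 \sqrt{3}$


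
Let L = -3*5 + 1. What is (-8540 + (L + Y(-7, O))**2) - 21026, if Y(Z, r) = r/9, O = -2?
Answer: -2378462/81 ≈ -29364.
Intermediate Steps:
Y(Z, r) = r/9 (Y(Z, r) = r*(1/9) = r/9)
L = -14 (L = -15 + 1 = -14)
(-8540 + (L + Y(-7, O))**2) - 21026 = (-8540 + (-14 + (1/9)*(-2))**2) - 21026 = (-8540 + (-14 - 2/9)**2) - 21026 = (-8540 + (-128/9)**2) - 21026 = (-8540 + 16384/81) - 21026 = -675356/81 - 21026 = -2378462/81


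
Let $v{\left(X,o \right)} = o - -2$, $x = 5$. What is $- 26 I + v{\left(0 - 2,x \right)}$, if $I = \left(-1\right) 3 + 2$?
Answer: $33$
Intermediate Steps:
$v{\left(X,o \right)} = 2 + o$ ($v{\left(X,o \right)} = o + 2 = 2 + o$)
$I = -1$ ($I = -3 + 2 = -1$)
$- 26 I + v{\left(0 - 2,x \right)} = \left(-26\right) \left(-1\right) + \left(2 + 5\right) = 26 + 7 = 33$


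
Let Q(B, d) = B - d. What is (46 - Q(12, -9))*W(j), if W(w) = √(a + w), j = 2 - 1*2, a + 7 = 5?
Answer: 25*I*√2 ≈ 35.355*I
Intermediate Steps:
a = -2 (a = -7 + 5 = -2)
j = 0 (j = 2 - 2 = 0)
W(w) = √(-2 + w)
(46 - Q(12, -9))*W(j) = (46 - (12 - 1*(-9)))*√(-2 + 0) = (46 - (12 + 9))*√(-2) = (46 - 1*21)*(I*√2) = (46 - 21)*(I*√2) = 25*(I*√2) = 25*I*√2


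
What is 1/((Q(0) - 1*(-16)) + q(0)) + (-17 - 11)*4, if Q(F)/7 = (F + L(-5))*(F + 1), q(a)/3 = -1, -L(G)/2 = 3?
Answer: -3249/29 ≈ -112.03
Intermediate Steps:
L(G) = -6 (L(G) = -2*3 = -6)
q(a) = -3 (q(a) = 3*(-1) = -3)
Q(F) = 7*(1 + F)*(-6 + F) (Q(F) = 7*((F - 6)*(F + 1)) = 7*((-6 + F)*(1 + F)) = 7*((1 + F)*(-6 + F)) = 7*(1 + F)*(-6 + F))
1/((Q(0) - 1*(-16)) + q(0)) + (-17 - 11)*4 = 1/(((-42 - 35*0 + 7*0²) - 1*(-16)) - 3) + (-17 - 11)*4 = 1/(((-42 + 0 + 7*0) + 16) - 3) - 28*4 = 1/(((-42 + 0 + 0) + 16) - 3) - 112 = 1/((-42 + 16) - 3) - 112 = 1/(-26 - 3) - 112 = 1/(-29) - 112 = -1/29 - 112 = -3249/29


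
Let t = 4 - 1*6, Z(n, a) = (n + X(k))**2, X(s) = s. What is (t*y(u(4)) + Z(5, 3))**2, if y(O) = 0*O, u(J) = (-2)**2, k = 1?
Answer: 1296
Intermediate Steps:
u(J) = 4
y(O) = 0
Z(n, a) = (1 + n)**2 (Z(n, a) = (n + 1)**2 = (1 + n)**2)
t = -2 (t = 4 - 6 = -2)
(t*y(u(4)) + Z(5, 3))**2 = (-2*0 + (1 + 5)**2)**2 = (0 + 6**2)**2 = (0 + 36)**2 = 36**2 = 1296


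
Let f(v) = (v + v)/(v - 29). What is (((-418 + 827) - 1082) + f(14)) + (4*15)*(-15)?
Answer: -23623/15 ≈ -1574.9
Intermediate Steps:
f(v) = 2*v/(-29 + v) (f(v) = (2*v)/(-29 + v) = 2*v/(-29 + v))
(((-418 + 827) - 1082) + f(14)) + (4*15)*(-15) = (((-418 + 827) - 1082) + 2*14/(-29 + 14)) + (4*15)*(-15) = ((409 - 1082) + 2*14/(-15)) + 60*(-15) = (-673 + 2*14*(-1/15)) - 900 = (-673 - 28/15) - 900 = -10123/15 - 900 = -23623/15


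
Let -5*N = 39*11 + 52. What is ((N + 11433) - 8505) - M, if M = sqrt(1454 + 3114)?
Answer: 14159/5 - 2*sqrt(1142) ≈ 2764.2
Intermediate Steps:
N = -481/5 (N = -(39*11 + 52)/5 = -(429 + 52)/5 = -1/5*481 = -481/5 ≈ -96.200)
M = 2*sqrt(1142) (M = sqrt(4568) = 2*sqrt(1142) ≈ 67.587)
((N + 11433) - 8505) - M = ((-481/5 + 11433) - 8505) - 2*sqrt(1142) = (56684/5 - 8505) - 2*sqrt(1142) = 14159/5 - 2*sqrt(1142)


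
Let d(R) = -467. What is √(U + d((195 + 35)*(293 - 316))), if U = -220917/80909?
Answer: 2*I*√768745131695/80909 ≈ 21.673*I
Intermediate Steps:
U = -220917/80909 (U = -220917*1/80909 = -220917/80909 ≈ -2.7304)
√(U + d((195 + 35)*(293 - 316))) = √(-220917/80909 - 467) = √(-38005420/80909) = 2*I*√768745131695/80909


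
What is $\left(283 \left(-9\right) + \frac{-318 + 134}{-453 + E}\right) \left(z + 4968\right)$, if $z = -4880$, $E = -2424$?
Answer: $- \frac{644823080}{2877} \approx -2.2413 \cdot 10^{5}$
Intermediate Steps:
$\left(283 \left(-9\right) + \frac{-318 + 134}{-453 + E}\right) \left(z + 4968\right) = \left(283 \left(-9\right) + \frac{-318 + 134}{-453 - 2424}\right) \left(-4880 + 4968\right) = \left(-2547 - \frac{184}{-2877}\right) 88 = \left(-2547 - - \frac{184}{2877}\right) 88 = \left(-2547 + \frac{184}{2877}\right) 88 = \left(- \frac{7327535}{2877}\right) 88 = - \frac{644823080}{2877}$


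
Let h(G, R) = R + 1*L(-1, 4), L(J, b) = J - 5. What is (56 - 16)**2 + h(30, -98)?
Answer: 1496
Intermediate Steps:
L(J, b) = -5 + J
h(G, R) = -6 + R (h(G, R) = R + 1*(-5 - 1) = R + 1*(-6) = R - 6 = -6 + R)
(56 - 16)**2 + h(30, -98) = (56 - 16)**2 + (-6 - 98) = 40**2 - 104 = 1600 - 104 = 1496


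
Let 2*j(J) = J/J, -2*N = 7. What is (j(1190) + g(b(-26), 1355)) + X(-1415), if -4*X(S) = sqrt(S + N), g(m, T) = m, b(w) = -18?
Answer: -35/2 - I*sqrt(5674)/8 ≈ -17.5 - 9.4157*I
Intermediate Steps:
N = -7/2 (N = -1/2*7 = -7/2 ≈ -3.5000)
X(S) = -sqrt(-7/2 + S)/4 (X(S) = -sqrt(S - 7/2)/4 = -sqrt(-7/2 + S)/4)
j(J) = 1/2 (j(J) = (J/J)/2 = (1/2)*1 = 1/2)
(j(1190) + g(b(-26), 1355)) + X(-1415) = (1/2 - 18) - sqrt(-14 + 4*(-1415))/8 = -35/2 - sqrt(-14 - 5660)/8 = -35/2 - I*sqrt(5674)/8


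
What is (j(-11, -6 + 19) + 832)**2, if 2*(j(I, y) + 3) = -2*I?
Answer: 705600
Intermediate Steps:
j(I, y) = -3 - I (j(I, y) = -3 + (-2*I)/2 = -3 - I)
(j(-11, -6 + 19) + 832)**2 = ((-3 - 1*(-11)) + 832)**2 = ((-3 + 11) + 832)**2 = (8 + 832)**2 = 840**2 = 705600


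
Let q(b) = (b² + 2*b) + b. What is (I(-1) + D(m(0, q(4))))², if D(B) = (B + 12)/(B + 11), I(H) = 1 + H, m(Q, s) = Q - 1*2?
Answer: 100/81 ≈ 1.2346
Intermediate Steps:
q(b) = b² + 3*b
m(Q, s) = -2 + Q (m(Q, s) = Q - 2 = -2 + Q)
D(B) = (12 + B)/(11 + B)
(I(-1) + D(m(0, q(4))))² = ((1 - 1) + (12 + (-2 + 0))/(11 + (-2 + 0)))² = (0 + (12 - 2)/(11 - 2))² = (0 + 10/9)² = (10/9)² = 100/81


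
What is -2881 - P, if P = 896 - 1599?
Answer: -2178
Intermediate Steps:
P = -703
-2881 - P = -2881 - 1*(-703) = -2881 + 703 = -2178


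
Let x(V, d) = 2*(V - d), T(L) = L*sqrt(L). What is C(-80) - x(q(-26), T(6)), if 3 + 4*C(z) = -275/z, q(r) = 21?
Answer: -2681/64 + 12*sqrt(6) ≈ -12.497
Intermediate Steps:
T(L) = L**(3/2)
x(V, d) = -2*d + 2*V
C(z) = -3/4 - 275/(4*z) (C(z) = -3/4 + (-275/z)/4 = -3/4 - 275/(4*z))
C(-80) - x(q(-26), T(6)) = (1/4)*(-275 - 3*(-80))/(-80) - (-12*sqrt(6) + 2*21) = (1/4)*(-1/80)*(-275 + 240) - (-12*sqrt(6) + 42) = (1/4)*(-1/80)*(-35) - (-12*sqrt(6) + 42) = 7/64 - (42 - 12*sqrt(6)) = 7/64 + (-42 + 12*sqrt(6)) = -2681/64 + 12*sqrt(6)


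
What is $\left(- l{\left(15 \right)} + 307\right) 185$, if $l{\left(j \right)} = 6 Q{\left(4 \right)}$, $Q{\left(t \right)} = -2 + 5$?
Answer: $53465$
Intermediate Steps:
$Q{\left(t \right)} = 3$
$l{\left(j \right)} = 18$ ($l{\left(j \right)} = 6 \cdot 3 = 18$)
$\left(- l{\left(15 \right)} + 307\right) 185 = \left(\left(-1\right) 18 + 307\right) 185 = \left(-18 + 307\right) 185 = 289 \cdot 185 = 53465$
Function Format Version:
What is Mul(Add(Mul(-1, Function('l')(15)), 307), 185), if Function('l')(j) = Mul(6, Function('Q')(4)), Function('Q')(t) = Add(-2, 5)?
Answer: 53465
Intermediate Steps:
Function('Q')(t) = 3
Function('l')(j) = 18 (Function('l')(j) = Mul(6, 3) = 18)
Mul(Add(Mul(-1, Function('l')(15)), 307), 185) = Mul(Add(Mul(-1, 18), 307), 185) = Mul(Add(-18, 307), 185) = Mul(289, 185) = 53465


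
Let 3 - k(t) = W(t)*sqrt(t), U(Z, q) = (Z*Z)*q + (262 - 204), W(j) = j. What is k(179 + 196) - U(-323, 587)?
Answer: -61241178 - 1875*sqrt(15) ≈ -6.1248e+7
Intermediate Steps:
U(Z, q) = 58 + q*Z**2 (U(Z, q) = Z**2*q + 58 = q*Z**2 + 58 = 58 + q*Z**2)
k(t) = 3 - t**(3/2) (k(t) = 3 - t*sqrt(t) = 3 - t**(3/2))
k(179 + 196) - U(-323, 587) = (3 - (179 + 196)**(3/2)) - (58 + 587*(-323)**2) = (3 - 375**(3/2)) - (58 + 587*104329) = (3 - 1875*sqrt(15)) - (58 + 61241123) = (3 - 1875*sqrt(15)) - 1*61241181 = (3 - 1875*sqrt(15)) - 61241181 = -61241178 - 1875*sqrt(15)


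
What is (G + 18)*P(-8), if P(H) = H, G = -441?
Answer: 3384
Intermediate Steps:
(G + 18)*P(-8) = (-441 + 18)*(-8) = -423*(-8) = 3384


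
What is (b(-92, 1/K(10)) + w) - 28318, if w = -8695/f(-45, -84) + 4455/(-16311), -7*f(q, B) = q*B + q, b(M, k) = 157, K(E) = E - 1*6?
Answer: -114309108373/4061439 ≈ -28145.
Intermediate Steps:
K(E) = -6 + E (K(E) = E - 6 = -6 + E)
f(q, B) = -q/7 - B*q/7 (f(q, B) = -(q*B + q)/7 = -(B*q + q)/7 = -(q + B*q)/7 = -q/7 - B*q/7)
w = 65075306/4061439 (w = -8695*7/(45*(1 - 84)) + 4455/(-16311) = -8695/((-⅐*(-45)*(-83))) + 4455*(-1/16311) = -8695/(-3735/7) - 1485/5437 = -8695*(-7/3735) - 1485/5437 = 12173/747 - 1485/5437 = 65075306/4061439 ≈ 16.023)
(b(-92, 1/K(10)) + w) - 28318 = (157 + 65075306/4061439) - 28318 = 702721229/4061439 - 28318 = -114309108373/4061439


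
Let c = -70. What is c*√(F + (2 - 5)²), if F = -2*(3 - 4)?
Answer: -70*√11 ≈ -232.16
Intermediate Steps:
F = 2 (F = -2*(-1) = 2)
c*√(F + (2 - 5)²) = -70*√(2 + (2 - 5)²) = -70*√(2 + (-3)²) = -70*√(2 + 9) = -70*√11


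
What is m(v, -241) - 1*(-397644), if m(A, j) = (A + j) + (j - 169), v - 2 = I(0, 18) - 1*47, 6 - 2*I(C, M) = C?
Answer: 396951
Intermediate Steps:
I(C, M) = 3 - C/2
v = -42 (v = 2 + ((3 - 1/2*0) - 1*47) = 2 + ((3 + 0) - 47) = 2 + (3 - 47) = 2 - 44 = -42)
m(A, j) = -169 + A + 2*j (m(A, j) = (A + j) + (-169 + j) = -169 + A + 2*j)
m(v, -241) - 1*(-397644) = (-169 - 42 + 2*(-241)) - 1*(-397644) = (-169 - 42 - 482) + 397644 = -693 + 397644 = 396951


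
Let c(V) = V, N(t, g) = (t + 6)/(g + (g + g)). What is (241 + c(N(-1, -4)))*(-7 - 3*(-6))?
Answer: 31757/12 ≈ 2646.4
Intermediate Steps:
N(t, g) = (6 + t)/(3*g) (N(t, g) = (6 + t)/(g + 2*g) = (6 + t)/((3*g)) = (6 + t)*(1/(3*g)) = (6 + t)/(3*g))
(241 + c(N(-1, -4)))*(-7 - 3*(-6)) = (241 + (⅓)*(6 - 1)/(-4))*(-7 - 3*(-6)) = (241 + (⅓)*(-¼)*5)*(-7 + 18) = (241 - 5/12)*11 = (2887/12)*11 = 31757/12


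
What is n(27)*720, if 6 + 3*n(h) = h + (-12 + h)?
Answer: 8640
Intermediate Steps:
n(h) = -6 + 2*h/3 (n(h) = -2 + (h + (-12 + h))/3 = -2 + (-12 + 2*h)/3 = -2 + (-4 + 2*h/3) = -6 + 2*h/3)
n(27)*720 = (-6 + (⅔)*27)*720 = (-6 + 18)*720 = 12*720 = 8640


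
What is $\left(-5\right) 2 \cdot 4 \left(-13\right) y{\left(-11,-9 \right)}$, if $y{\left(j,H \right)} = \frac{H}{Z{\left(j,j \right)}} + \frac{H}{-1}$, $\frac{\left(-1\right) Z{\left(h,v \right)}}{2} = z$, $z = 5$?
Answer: $5148$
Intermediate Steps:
$Z{\left(h,v \right)} = -10$ ($Z{\left(h,v \right)} = \left(-2\right) 5 = -10$)
$y{\left(j,H \right)} = - \frac{11 H}{10}$ ($y{\left(j,H \right)} = \frac{H}{-10} + \frac{H}{-1} = H \left(- \frac{1}{10}\right) + H \left(-1\right) = - \frac{H}{10} - H = - \frac{11 H}{10}$)
$\left(-5\right) 2 \cdot 4 \left(-13\right) y{\left(-11,-9 \right)} = \left(-5\right) 2 \cdot 4 \left(-13\right) \left(\left(- \frac{11}{10}\right) \left(-9\right)\right) = \left(-10\right) 4 \left(-13\right) \frac{99}{10} = \left(-40\right) \left(-13\right) \frac{99}{10} = 520 \cdot \frac{99}{10} = 5148$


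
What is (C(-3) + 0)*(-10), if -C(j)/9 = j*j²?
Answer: -2430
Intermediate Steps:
C(j) = -9*j³ (C(j) = -9*j*j² = -9*j³)
(C(-3) + 0)*(-10) = (-9*(-3)³ + 0)*(-10) = (-9*(-27) + 0)*(-10) = (243 + 0)*(-10) = 243*(-10) = -2430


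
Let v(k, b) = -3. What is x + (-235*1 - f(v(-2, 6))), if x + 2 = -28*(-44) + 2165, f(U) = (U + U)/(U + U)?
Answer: 3159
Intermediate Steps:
f(U) = 1 (f(U) = (2*U)/((2*U)) = (2*U)*(1/(2*U)) = 1)
x = 3395 (x = -2 + (-28*(-44) + 2165) = -2 + (1232 + 2165) = -2 + 3397 = 3395)
x + (-235*1 - f(v(-2, 6))) = 3395 + (-235*1 - 1*1) = 3395 + (-235 - 1) = 3395 - 236 = 3159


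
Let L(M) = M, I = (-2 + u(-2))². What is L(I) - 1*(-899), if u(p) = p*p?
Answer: 903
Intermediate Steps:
u(p) = p²
I = 4 (I = (-2 + (-2)²)² = (-2 + 4)² = 2² = 4)
L(I) - 1*(-899) = 4 - 1*(-899) = 4 + 899 = 903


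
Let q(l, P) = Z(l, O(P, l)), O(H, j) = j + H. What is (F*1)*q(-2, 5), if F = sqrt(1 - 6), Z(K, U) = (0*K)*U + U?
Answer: 3*I*sqrt(5) ≈ 6.7082*I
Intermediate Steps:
O(H, j) = H + j
Z(K, U) = U (Z(K, U) = 0*U + U = 0 + U = U)
q(l, P) = P + l
F = I*sqrt(5) (F = sqrt(-5) = I*sqrt(5) ≈ 2.2361*I)
(F*1)*q(-2, 5) = ((I*sqrt(5))*1)*(5 - 2) = (I*sqrt(5))*3 = 3*I*sqrt(5)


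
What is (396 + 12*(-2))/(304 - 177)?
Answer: 372/127 ≈ 2.9291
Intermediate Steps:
(396 + 12*(-2))/(304 - 177) = (396 - 24)/127 = 372*(1/127) = 372/127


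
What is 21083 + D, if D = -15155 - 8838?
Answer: -2910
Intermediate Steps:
D = -23993
21083 + D = 21083 - 23993 = -2910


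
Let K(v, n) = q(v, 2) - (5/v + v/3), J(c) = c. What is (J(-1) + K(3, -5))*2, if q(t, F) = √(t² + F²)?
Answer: -22/3 + 2*√13 ≈ -0.12223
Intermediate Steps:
q(t, F) = √(F² + t²)
K(v, n) = √(4 + v²) - 5/v - v/3 (K(v, n) = √(2² + v²) - (5/v + v/3) = √(4 + v²) - (5/v + v*(⅓)) = √(4 + v²) - (5/v + v/3) = √(4 + v²) + (-5/v - v/3) = √(4 + v²) - 5/v - v/3)
(J(-1) + K(3, -5))*2 = (-1 + (√(4 + 3²) - 5/3 - ⅓*3))*2 = (-1 + (√(4 + 9) - 5*⅓ - 1))*2 = (-1 + (√13 - 5/3 - 1))*2 = (-1 + (-8/3 + √13))*2 = (-11/3 + √13)*2 = -22/3 + 2*√13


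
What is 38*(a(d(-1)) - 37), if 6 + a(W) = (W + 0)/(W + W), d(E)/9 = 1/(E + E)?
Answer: -1615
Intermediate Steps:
d(E) = 9/(2*E) (d(E) = 9/(E + E) = 9/((2*E)) = 9*(1/(2*E)) = 9/(2*E))
a(W) = -11/2 (a(W) = -6 + (W + 0)/(W + W) = -6 + W/((2*W)) = -6 + W*(1/(2*W)) = -6 + 1/2 = -11/2)
38*(a(d(-1)) - 37) = 38*(-11/2 - 37) = 38*(-85/2) = -1615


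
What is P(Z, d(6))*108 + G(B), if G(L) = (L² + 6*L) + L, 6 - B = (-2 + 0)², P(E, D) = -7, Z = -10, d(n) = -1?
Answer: -738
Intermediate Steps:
B = 2 (B = 6 - (-2 + 0)² = 6 - 1*(-2)² = 6 - 1*4 = 6 - 4 = 2)
G(L) = L² + 7*L
P(Z, d(6))*108 + G(B) = -7*108 + 2*(7 + 2) = -756 + 2*9 = -756 + 18 = -738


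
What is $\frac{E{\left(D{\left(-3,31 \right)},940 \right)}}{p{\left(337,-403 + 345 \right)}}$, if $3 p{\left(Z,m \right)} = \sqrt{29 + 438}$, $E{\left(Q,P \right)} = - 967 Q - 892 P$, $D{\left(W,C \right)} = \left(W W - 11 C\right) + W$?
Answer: $- \frac{1543605 \sqrt{467}}{467} \approx -71430.0$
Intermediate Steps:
$D{\left(W,C \right)} = W + W^{2} - 11 C$ ($D{\left(W,C \right)} = \left(W^{2} - 11 C\right) + W = W + W^{2} - 11 C$)
$p{\left(Z,m \right)} = \frac{\sqrt{467}}{3}$ ($p{\left(Z,m \right)} = \frac{\sqrt{29 + 438}}{3} = \frac{\sqrt{467}}{3}$)
$\frac{E{\left(D{\left(-3,31 \right)},940 \right)}}{p{\left(337,-403 + 345 \right)}} = \frac{- 967 \left(-3 + \left(-3\right)^{2} - 341\right) - 838480}{\frac{1}{3} \sqrt{467}} = \left(- 967 \left(-3 + 9 - 341\right) - 838480\right) \frac{3 \sqrt{467}}{467} = \left(\left(-967\right) \left(-335\right) - 838480\right) \frac{3 \sqrt{467}}{467} = \left(323945 - 838480\right) \frac{3 \sqrt{467}}{467} = - 514535 \frac{3 \sqrt{467}}{467} = - \frac{1543605 \sqrt{467}}{467}$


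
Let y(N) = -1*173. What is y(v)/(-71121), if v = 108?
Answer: 173/71121 ≈ 0.0024325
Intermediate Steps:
y(N) = -173
y(v)/(-71121) = -173/(-71121) = -173*(-1/71121) = 173/71121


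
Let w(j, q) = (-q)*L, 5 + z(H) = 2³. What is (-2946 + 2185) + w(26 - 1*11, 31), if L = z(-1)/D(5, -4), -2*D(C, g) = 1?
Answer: -575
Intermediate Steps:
D(C, g) = -½ (D(C, g) = -½*1 = -½)
z(H) = 3 (z(H) = -5 + 2³ = -5 + 8 = 3)
L = -6 (L = 3/(-½) = 3*(-2) = -6)
w(j, q) = 6*q (w(j, q) = -q*(-6) = 6*q)
(-2946 + 2185) + w(26 - 1*11, 31) = (-2946 + 2185) + 6*31 = -761 + 186 = -575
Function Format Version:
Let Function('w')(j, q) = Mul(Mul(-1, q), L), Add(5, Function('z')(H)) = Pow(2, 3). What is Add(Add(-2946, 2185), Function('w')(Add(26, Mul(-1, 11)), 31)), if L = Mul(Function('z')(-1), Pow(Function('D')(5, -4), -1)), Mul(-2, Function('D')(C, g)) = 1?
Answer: -575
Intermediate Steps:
Function('D')(C, g) = Rational(-1, 2) (Function('D')(C, g) = Mul(Rational(-1, 2), 1) = Rational(-1, 2))
Function('z')(H) = 3 (Function('z')(H) = Add(-5, Pow(2, 3)) = Add(-5, 8) = 3)
L = -6 (L = Mul(3, Pow(Rational(-1, 2), -1)) = Mul(3, -2) = -6)
Function('w')(j, q) = Mul(6, q) (Function('w')(j, q) = Mul(Mul(-1, q), -6) = Mul(6, q))
Add(Add(-2946, 2185), Function('w')(Add(26, Mul(-1, 11)), 31)) = Add(Add(-2946, 2185), Mul(6, 31)) = Add(-761, 186) = -575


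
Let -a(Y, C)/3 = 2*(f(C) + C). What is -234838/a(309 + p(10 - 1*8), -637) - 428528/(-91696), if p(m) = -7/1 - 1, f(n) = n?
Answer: -570563663/21903882 ≈ -26.049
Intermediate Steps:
p(m) = -8 (p(m) = -7*1 - 1 = -7 - 1 = -8)
a(Y, C) = -12*C (a(Y, C) = -6*(C + C) = -6*2*C = -12*C)
-234838/a(309 + p(10 - 1*8), -637) - 428528/(-91696) = -234838/((-12*(-637))) - 428528/(-91696) = -234838/7644 - 428528*(-1/91696) = -234838*1/7644 + 26783/5731 = -117419/3822 + 26783/5731 = -570563663/21903882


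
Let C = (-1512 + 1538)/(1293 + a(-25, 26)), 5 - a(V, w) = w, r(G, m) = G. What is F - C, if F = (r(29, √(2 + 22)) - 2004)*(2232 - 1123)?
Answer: -1393014913/636 ≈ -2.1903e+6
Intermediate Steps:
a(V, w) = 5 - w
F = -2190275 (F = (29 - 2004)*(2232 - 1123) = -1975*1109 = -2190275)
C = 13/636 (C = (-1512 + 1538)/(1293 + (5 - 1*26)) = 26/(1293 + (5 - 26)) = 26/(1293 - 21) = 26/1272 = 26*(1/1272) = 13/636 ≈ 0.020440)
F - C = -2190275 - 1*13/636 = -2190275 - 13/636 = -1393014913/636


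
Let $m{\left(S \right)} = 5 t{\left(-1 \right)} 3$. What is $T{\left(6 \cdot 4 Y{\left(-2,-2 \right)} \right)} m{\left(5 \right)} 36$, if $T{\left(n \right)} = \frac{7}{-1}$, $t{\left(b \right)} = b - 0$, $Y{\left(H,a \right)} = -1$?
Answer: $3780$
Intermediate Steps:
$t{\left(b \right)} = b$ ($t{\left(b \right)} = b + 0 = b$)
$m{\left(S \right)} = -15$ ($m{\left(S \right)} = 5 \left(-1\right) 3 = \left(-5\right) 3 = -15$)
$T{\left(n \right)} = -7$ ($T{\left(n \right)} = 7 \left(-1\right) = -7$)
$T{\left(6 \cdot 4 Y{\left(-2,-2 \right)} \right)} m{\left(5 \right)} 36 = \left(-7\right) \left(-15\right) 36 = 105 \cdot 36 = 3780$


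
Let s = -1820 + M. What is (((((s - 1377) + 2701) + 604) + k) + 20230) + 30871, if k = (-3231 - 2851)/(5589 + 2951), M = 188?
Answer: 219462149/4270 ≈ 51396.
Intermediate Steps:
k = -3041/4270 (k = -6082/8540 = -6082*1/8540 = -3041/4270 ≈ -0.71218)
s = -1632 (s = -1820 + 188 = -1632)
(((((s - 1377) + 2701) + 604) + k) + 20230) + 30871 = (((((-1632 - 1377) + 2701) + 604) - 3041/4270) + 20230) + 30871 = ((((-3009 + 2701) + 604) - 3041/4270) + 20230) + 30871 = (((-308 + 604) - 3041/4270) + 20230) + 30871 = ((296 - 3041/4270) + 20230) + 30871 = (1260879/4270 + 20230) + 30871 = 87642979/4270 + 30871 = 219462149/4270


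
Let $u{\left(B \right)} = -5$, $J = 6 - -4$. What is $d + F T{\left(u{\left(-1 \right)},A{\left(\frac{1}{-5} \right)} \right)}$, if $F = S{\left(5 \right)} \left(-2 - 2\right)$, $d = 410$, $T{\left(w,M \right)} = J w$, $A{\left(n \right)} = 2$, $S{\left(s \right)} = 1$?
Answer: $610$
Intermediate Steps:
$J = 10$ ($J = 6 + 4 = 10$)
$T{\left(w,M \right)} = 10 w$
$F = -4$ ($F = 1 \left(-2 - 2\right) = 1 \left(-4\right) = -4$)
$d + F T{\left(u{\left(-1 \right)},A{\left(\frac{1}{-5} \right)} \right)} = 410 - 4 \cdot 10 \left(-5\right) = 410 - -200 = 410 + 200 = 610$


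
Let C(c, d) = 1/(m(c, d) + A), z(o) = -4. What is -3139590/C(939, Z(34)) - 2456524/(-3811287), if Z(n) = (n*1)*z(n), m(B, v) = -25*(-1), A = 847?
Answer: -10434246095175236/3811287 ≈ -2.7377e+9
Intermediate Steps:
m(B, v) = 25
Z(n) = -4*n (Z(n) = (n*1)*(-4) = n*(-4) = -4*n)
C(c, d) = 1/872 (C(c, d) = 1/(25 + 847) = 1/872)
-3139590/C(939, Z(34)) - 2456524/(-3811287) = -3139590/1/872 - 2456524/(-3811287) = -3139590*872 - 2456524*(-1/3811287) = -2737722480 + 2456524/3811287 = -10434246095175236/3811287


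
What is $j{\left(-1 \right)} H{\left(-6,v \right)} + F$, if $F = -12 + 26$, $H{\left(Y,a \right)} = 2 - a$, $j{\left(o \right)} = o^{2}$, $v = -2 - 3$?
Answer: $21$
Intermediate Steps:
$v = -5$
$F = 14$
$j{\left(-1 \right)} H{\left(-6,v \right)} + F = \left(-1\right)^{2} \left(2 - -5\right) + 14 = 1 \left(2 + 5\right) + 14 = 1 \cdot 7 + 14 = 7 + 14 = 21$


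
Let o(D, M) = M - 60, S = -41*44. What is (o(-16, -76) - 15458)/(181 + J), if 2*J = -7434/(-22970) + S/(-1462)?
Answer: -87279981860/1017420089 ≈ -85.786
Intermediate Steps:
S = -1804
o(D, M) = -60 + M
J = 13076597/16791070 (J = (-7434/(-22970) - 1804/(-1462))/2 = (-7434*(-1/22970) - 1804*(-1/1462))/2 = (3717/11485 + 902/731)/2 = (1/2)*(13076597/8395535) = 13076597/16791070 ≈ 0.77878)
(o(-16, -76) - 15458)/(181 + J) = ((-60 - 76) - 15458)/(181 + 13076597/16791070) = (-136 - 15458)/(3052260267/16791070) = -15594*16791070/3052260267 = -87279981860/1017420089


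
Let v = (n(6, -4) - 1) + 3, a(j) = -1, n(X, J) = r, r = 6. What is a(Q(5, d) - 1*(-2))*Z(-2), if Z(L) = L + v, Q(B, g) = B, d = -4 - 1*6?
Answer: -6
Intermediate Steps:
d = -10 (d = -4 - 6 = -10)
n(X, J) = 6
v = 8 (v = (6 - 1) + 3 = 5 + 3 = 8)
Z(L) = 8 + L (Z(L) = L + 8 = 8 + L)
a(Q(5, d) - 1*(-2))*Z(-2) = -(8 - 2) = -1*6 = -6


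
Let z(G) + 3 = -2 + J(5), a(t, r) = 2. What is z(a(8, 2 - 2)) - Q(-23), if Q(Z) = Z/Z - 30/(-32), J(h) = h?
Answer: -31/16 ≈ -1.9375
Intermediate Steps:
z(G) = 0 (z(G) = -3 + (-2 + 5) = -3 + 3 = 0)
Q(Z) = 31/16 (Q(Z) = 1 - 30*(-1/32) = 1 + 15/16 = 31/16)
z(a(8, 2 - 2)) - Q(-23) = 0 - 1*31/16 = 0 - 31/16 = -31/16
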